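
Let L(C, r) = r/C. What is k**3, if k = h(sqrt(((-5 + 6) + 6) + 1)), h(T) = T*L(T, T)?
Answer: 16*sqrt(2) ≈ 22.627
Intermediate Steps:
h(T) = T (h(T) = T*(T/T) = T*1 = T)
k = 2*sqrt(2) (k = sqrt(((-5 + 6) + 6) + 1) = sqrt((1 + 6) + 1) = sqrt(7 + 1) = sqrt(8) = 2*sqrt(2) ≈ 2.8284)
k**3 = (2*sqrt(2))**3 = 16*sqrt(2)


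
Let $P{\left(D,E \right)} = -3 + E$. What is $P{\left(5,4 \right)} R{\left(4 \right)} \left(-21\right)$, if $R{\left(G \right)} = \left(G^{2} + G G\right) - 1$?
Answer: $-651$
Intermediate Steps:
$R{\left(G \right)} = -1 + 2 G^{2}$ ($R{\left(G \right)} = \left(G^{2} + G^{2}\right) - 1 = 2 G^{2} - 1 = -1 + 2 G^{2}$)
$P{\left(5,4 \right)} R{\left(4 \right)} \left(-21\right) = \left(-3 + 4\right) \left(-1 + 2 \cdot 4^{2}\right) \left(-21\right) = 1 \left(-1 + 2 \cdot 16\right) \left(-21\right) = 1 \left(-1 + 32\right) \left(-21\right) = 1 \cdot 31 \left(-21\right) = 31 \left(-21\right) = -651$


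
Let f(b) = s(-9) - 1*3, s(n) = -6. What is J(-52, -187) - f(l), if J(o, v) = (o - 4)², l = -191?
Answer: 3145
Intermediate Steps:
f(b) = -9 (f(b) = -6 - 1*3 = -6 - 3 = -9)
J(o, v) = (-4 + o)²
J(-52, -187) - f(l) = (-4 - 52)² - 1*(-9) = (-56)² + 9 = 3136 + 9 = 3145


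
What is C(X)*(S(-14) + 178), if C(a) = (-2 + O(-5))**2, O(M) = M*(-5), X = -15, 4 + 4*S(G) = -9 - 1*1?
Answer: 184621/2 ≈ 92311.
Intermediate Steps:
S(G) = -7/2 (S(G) = -1 + (-9 - 1*1)/4 = -1 + (-9 - 1)/4 = -1 + (1/4)*(-10) = -1 - 5/2 = -7/2)
O(M) = -5*M
C(a) = 529 (C(a) = (-2 - 5*(-5))**2 = (-2 + 25)**2 = 23**2 = 529)
C(X)*(S(-14) + 178) = 529*(-7/2 + 178) = 529*(349/2) = 184621/2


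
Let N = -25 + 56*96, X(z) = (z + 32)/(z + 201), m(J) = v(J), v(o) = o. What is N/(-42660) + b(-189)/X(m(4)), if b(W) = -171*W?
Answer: 1962771931/10665 ≈ 1.8404e+5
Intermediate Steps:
m(J) = J
X(z) = (32 + z)/(201 + z)
N = 5351 (N = -25 + 5376 = 5351)
N/(-42660) + b(-189)/X(m(4)) = 5351/(-42660) + (-171*(-189))/(((32 + 4)/(201 + 4))) = 5351*(-1/42660) + 32319/((36/205)) = -5351/42660 + 32319/(((1/205)*36)) = -5351/42660 + 32319/(36/205) = -5351/42660 + 32319*(205/36) = -5351/42660 + 736155/4 = 1962771931/10665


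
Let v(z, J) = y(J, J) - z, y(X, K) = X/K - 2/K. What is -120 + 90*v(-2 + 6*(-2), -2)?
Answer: 1320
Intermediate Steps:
y(X, K) = -2/K + X/K
v(z, J) = -z + (-2 + J)/J (v(z, J) = (-2 + J)/J - z = -z + (-2 + J)/J)
-120 + 90*v(-2 + 6*(-2), -2) = -120 + 90*(1 - (-2 + 6*(-2)) - 2/(-2)) = -120 + 90*(1 - (-2 - 12) - 2*(-1/2)) = -120 + 90*(1 - 1*(-14) + 1) = -120 + 90*(1 + 14 + 1) = -120 + 90*16 = -120 + 1440 = 1320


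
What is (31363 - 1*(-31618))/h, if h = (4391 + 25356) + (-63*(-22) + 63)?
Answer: 62981/31196 ≈ 2.0189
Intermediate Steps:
h = 31196 (h = 29747 + (1386 + 63) = 29747 + 1449 = 31196)
(31363 - 1*(-31618))/h = (31363 - 1*(-31618))/31196 = (31363 + 31618)*(1/31196) = 62981*(1/31196) = 62981/31196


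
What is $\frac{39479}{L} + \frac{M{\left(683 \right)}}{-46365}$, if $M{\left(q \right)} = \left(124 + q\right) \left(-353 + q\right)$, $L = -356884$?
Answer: $- \frac{53373125}{9116764} \approx -5.8544$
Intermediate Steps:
$M{\left(q \right)} = \left(-353 + q\right) \left(124 + q\right)$
$\frac{39479}{L} + \frac{M{\left(683 \right)}}{-46365} = \frac{39479}{-356884} + \frac{-43772 + 683^{2} - 156407}{-46365} = 39479 \left(- \frac{1}{356884}\right) + \left(-43772 + 466489 - 156407\right) \left(- \frac{1}{46365}\right) = - \frac{3589}{32444} + 266310 \left(- \frac{1}{46365}\right) = - \frac{3589}{32444} - \frac{1614}{281} = - \frac{53373125}{9116764}$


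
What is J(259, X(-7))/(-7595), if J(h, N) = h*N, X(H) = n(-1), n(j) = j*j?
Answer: -37/1085 ≈ -0.034101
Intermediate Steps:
n(j) = j²
X(H) = 1 (X(H) = (-1)² = 1)
J(h, N) = N*h
J(259, X(-7))/(-7595) = (1*259)/(-7595) = 259*(-1/7595) = -37/1085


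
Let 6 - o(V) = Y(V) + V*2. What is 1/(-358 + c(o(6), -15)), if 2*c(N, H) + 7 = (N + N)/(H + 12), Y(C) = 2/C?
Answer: -18/6469 ≈ -0.0027825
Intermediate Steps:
o(V) = 6 - 2*V - 2/V (o(V) = 6 - (2/V + V*2) = 6 - (2/V + 2*V) = 6 - (2*V + 2/V) = 6 + (-2*V - 2/V) = 6 - 2*V - 2/V)
c(N, H) = -7/2 + N/(12 + H) (c(N, H) = -7/2 + ((N + N)/(H + 12))/2 = -7/2 + ((2*N)/(12 + H))/2 = -7/2 + (2*N/(12 + H))/2 = -7/2 + N/(12 + H))
1/(-358 + c(o(6), -15)) = 1/(-358 + (-42 + (6 - 2*6 - 2/6) - 7/2*(-15))/(12 - 15)) = 1/(-358 + (-42 + (6 - 12 - 2*⅙) + 105/2)/(-3)) = 1/(-358 - (-42 + (6 - 12 - ⅓) + 105/2)/3) = 1/(-358 - (-42 - 19/3 + 105/2)/3) = 1/(-358 - ⅓*25/6) = 1/(-358 - 25/18) = 1/(-6469/18) = -18/6469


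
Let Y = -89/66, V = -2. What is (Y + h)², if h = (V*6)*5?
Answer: 16394401/4356 ≈ 3763.6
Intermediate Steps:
h = -60 (h = -2*6*5 = -12*5 = -60)
Y = -89/66 (Y = -89*1/66 = -89/66 ≈ -1.3485)
(Y + h)² = (-89/66 - 60)² = (-4049/66)² = 16394401/4356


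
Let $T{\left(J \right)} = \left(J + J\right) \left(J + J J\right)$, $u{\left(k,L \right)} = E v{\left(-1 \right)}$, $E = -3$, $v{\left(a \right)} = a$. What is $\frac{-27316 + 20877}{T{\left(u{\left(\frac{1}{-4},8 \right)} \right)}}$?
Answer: $- \frac{6439}{72} \approx -89.431$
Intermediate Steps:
$u{\left(k,L \right)} = 3$ ($u{\left(k,L \right)} = \left(-3\right) \left(-1\right) = 3$)
$T{\left(J \right)} = 2 J \left(J + J^{2}\right)$
$\frac{-27316 + 20877}{T{\left(u{\left(\frac{1}{-4},8 \right)} \right)}} = \frac{-27316 + 20877}{2 \cdot 3^{2} \left(1 + 3\right)} = - \frac{6439}{2 \cdot 9 \cdot 4} = - \frac{6439}{72}$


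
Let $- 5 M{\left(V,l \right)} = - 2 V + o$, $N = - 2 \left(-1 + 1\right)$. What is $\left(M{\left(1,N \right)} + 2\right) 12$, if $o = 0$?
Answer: $\frac{144}{5} \approx 28.8$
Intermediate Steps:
$N = 0$ ($N = \left(-2\right) 0 = 0$)
$M{\left(V,l \right)} = \frac{2 V}{5}$ ($M{\left(V,l \right)} = - \frac{- 2 V + 0}{5} = - \frac{\left(-2\right) V}{5} = \frac{2 V}{5}$)
$\left(M{\left(1,N \right)} + 2\right) 12 = \left(\frac{2}{5} \cdot 1 + 2\right) 12 = \left(\frac{2}{5} + 2\right) 12 = \frac{12}{5} \cdot 12 = \frac{144}{5}$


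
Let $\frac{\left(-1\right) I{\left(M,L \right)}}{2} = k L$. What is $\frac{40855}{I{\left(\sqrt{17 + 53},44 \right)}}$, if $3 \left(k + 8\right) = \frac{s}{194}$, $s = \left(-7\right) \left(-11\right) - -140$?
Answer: $\frac{11888805}{195316} \approx 60.87$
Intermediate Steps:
$s = 217$ ($s = 77 + 140 = 217$)
$k = - \frac{4439}{582}$ ($k = -8 + \frac{217 \cdot \frac{1}{194}}{3} = -8 + \frac{1}{3} \cdot \frac{217}{194} = -8 + \frac{217}{582} = - \frac{4439}{582} \approx -7.6272$)
$I{\left(M,L \right)} = \frac{4439 L}{291}$ ($I{\left(M,L \right)} = - 2 \left(- \frac{4439 L}{582}\right) = \frac{4439 L}{291}$)
$\frac{40855}{I{\left(\sqrt{17 + 53},44 \right)}} = \frac{40855}{\frac{4439}{291} \cdot 44} = \frac{40855}{\frac{195316}{291}} = 40855 \cdot \frac{291}{195316} = \frac{11888805}{195316}$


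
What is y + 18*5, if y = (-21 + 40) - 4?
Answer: 105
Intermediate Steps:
y = 15 (y = 19 - 4 = 15)
y + 18*5 = 15 + 18*5 = 15 + 90 = 105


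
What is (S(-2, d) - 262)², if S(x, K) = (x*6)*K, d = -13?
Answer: 11236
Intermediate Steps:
S(x, K) = 6*K*x (S(x, K) = (6*x)*K = 6*K*x)
(S(-2, d) - 262)² = (6*(-13)*(-2) - 262)² = (156 - 262)² = (-106)² = 11236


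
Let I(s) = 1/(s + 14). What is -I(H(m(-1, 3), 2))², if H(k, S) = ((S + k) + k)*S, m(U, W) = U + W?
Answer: -1/676 ≈ -0.0014793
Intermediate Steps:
H(k, S) = S*(S + 2*k) (H(k, S) = (S + 2*k)*S = S*(S + 2*k))
I(s) = 1/(14 + s)
-I(H(m(-1, 3), 2))² = -(1/(14 + 2*(2 + 2*(-1 + 3))))² = -(1/(14 + 2*(2 + 2*2)))² = -(1/(14 + 2*(2 + 4)))² = -(1/(14 + 2*6))² = -(1/(14 + 12))² = -(1/26)² = -1*1/676 = -1/676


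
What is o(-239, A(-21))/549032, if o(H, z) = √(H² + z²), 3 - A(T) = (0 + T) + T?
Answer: √59146/549032 ≈ 0.00044296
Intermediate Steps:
A(T) = 3 - 2*T (A(T) = 3 - ((0 + T) + T) = 3 - (T + T) = 3 - 2*T)
o(-239, A(-21))/549032 = √((-239)² + (3 - 2*(-21))²)/549032 = √(57121 + (3 + 42)²)*(1/549032) = √(57121 + 45²)*(1/549032) = √(57121 + 2025)*(1/549032) = √59146*(1/549032) = √59146/549032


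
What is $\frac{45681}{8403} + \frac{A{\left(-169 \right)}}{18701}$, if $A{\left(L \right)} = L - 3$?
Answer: $\frac{284278355}{52381501} \approx 5.4271$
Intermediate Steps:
$A{\left(L \right)} = -3 + L$ ($A{\left(L \right)} = L - 3 = -3 + L$)
$\frac{45681}{8403} + \frac{A{\left(-169 \right)}}{18701} = \frac{45681}{8403} + \frac{-3 - 169}{18701} = 45681 \cdot \frac{1}{8403} - \frac{172}{18701} = \frac{15227}{2801} - \frac{172}{18701} = \frac{284278355}{52381501}$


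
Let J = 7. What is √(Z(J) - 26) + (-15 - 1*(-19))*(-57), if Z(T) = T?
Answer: -228 + I*√19 ≈ -228.0 + 4.3589*I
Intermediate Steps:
√(Z(J) - 26) + (-15 - 1*(-19))*(-57) = √(7 - 26) + (-15 - 1*(-19))*(-57) = √(-19) + (-15 + 19)*(-57) = I*√19 + 4*(-57) = I*√19 - 228 = -228 + I*√19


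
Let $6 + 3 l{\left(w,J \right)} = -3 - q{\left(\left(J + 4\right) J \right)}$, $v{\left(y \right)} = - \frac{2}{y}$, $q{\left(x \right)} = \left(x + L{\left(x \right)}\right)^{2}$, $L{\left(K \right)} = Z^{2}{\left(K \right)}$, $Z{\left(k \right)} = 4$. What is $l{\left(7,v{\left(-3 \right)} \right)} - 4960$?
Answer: $- \frac{1235593}{243} \approx -5084.7$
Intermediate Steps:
$L{\left(K \right)} = 16$ ($L{\left(K \right)} = 4^{2} = 16$)
$q{\left(x \right)} = \left(16 + x\right)^{2}$ ($q{\left(x \right)} = \left(x + 16\right)^{2} = \left(16 + x\right)^{2}$)
$l{\left(w,J \right)} = -3 - \frac{\left(16 + J \left(4 + J\right)\right)^{2}}{3}$ ($l{\left(w,J \right)} = -2 + \frac{-3 - \left(16 + \left(J + 4\right) J\right)^{2}}{3} = -2 + \frac{-3 - \left(16 + \left(4 + J\right) J\right)^{2}}{3} = -2 + \frac{-3 - \left(16 + J \left(4 + J\right)\right)^{2}}{3} = -2 - \left(1 + \frac{\left(16 + J \left(4 + J\right)\right)^{2}}{3}\right) = -3 - \frac{\left(16 + J \left(4 + J\right)\right)^{2}}{3}$)
$l{\left(7,v{\left(-3 \right)} \right)} - 4960 = \left(-3 - \frac{\left(16 + - \frac{2}{-3} \left(4 - \frac{2}{-3}\right)\right)^{2}}{3}\right) - 4960 = \left(-3 - \frac{\left(16 + \left(-2\right) \left(- \frac{1}{3}\right) \left(4 - - \frac{2}{3}\right)\right)^{2}}{3}\right) - 4960 = \left(-3 - \frac{\left(16 + \frac{2 \left(4 + \frac{2}{3}\right)}{3}\right)^{2}}{3}\right) - 4960 = \left(-3 - \frac{\left(16 + \frac{2}{3} \cdot \frac{14}{3}\right)^{2}}{3}\right) - 4960 = \left(-3 - \frac{\left(16 + \frac{28}{9}\right)^{2}}{3}\right) - 4960 = \left(-3 - \frac{\left(\frac{172}{9}\right)^{2}}{3}\right) - 4960 = \left(-3 - \frac{29584}{243}\right) - 4960 = - \frac{30313}{243} - 4960 = - \frac{1235593}{243}$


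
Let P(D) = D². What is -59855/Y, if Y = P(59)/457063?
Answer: -27357505865/3481 ≈ -7.8591e+6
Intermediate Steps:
Y = 3481/457063 (Y = 59²/457063 = 3481*(1/457063) = 3481/457063 ≈ 0.0076160)
-59855/Y = -59855/3481/457063 = -59855*457063/3481 = -27357505865/3481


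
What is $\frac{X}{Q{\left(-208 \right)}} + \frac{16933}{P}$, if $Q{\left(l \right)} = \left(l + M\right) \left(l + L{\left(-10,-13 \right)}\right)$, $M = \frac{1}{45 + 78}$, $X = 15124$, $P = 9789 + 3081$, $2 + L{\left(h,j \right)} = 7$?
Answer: $\frac{111880421857}{66838401630} \approx 1.6739$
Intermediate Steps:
$L{\left(h,j \right)} = 5$ ($L{\left(h,j \right)} = -2 + 7 = 5$)
$P = 12870$
$M = \frac{1}{123} \approx 0.0081301$
$Q{\left(l \right)} = \left(5 + l\right) \left(\frac{1}{123} + l\right)$ ($Q{\left(l \right)} = \left(l + \frac{1}{123}\right) \left(l + 5\right) = \left(\frac{1}{123} + l\right) \left(5 + l\right) = \left(5 + l\right) \left(\frac{1}{123} + l\right)$)
$\frac{X}{Q{\left(-208 \right)}} + \frac{16933}{P} = \frac{15124}{\frac{5}{123} + \left(-208\right)^{2} + \frac{616}{123} \left(-208\right)} + \frac{16933}{12870} = \frac{15124}{\frac{5}{123} + 43264 - \frac{128128}{123}} + 16933 \cdot \frac{1}{12870} = \frac{15124}{\frac{5193349}{123}} + \frac{16933}{12870} = 15124 \cdot \frac{123}{5193349} + \frac{16933}{12870} = \frac{1860252}{5193349} + \frac{16933}{12870} = \frac{111880421857}{66838401630}$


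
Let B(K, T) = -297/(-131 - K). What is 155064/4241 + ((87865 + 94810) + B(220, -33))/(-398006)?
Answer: 396120881783/10971632399 ≈ 36.104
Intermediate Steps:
155064/4241 + ((87865 + 94810) + B(220, -33))/(-398006) = 155064/4241 + ((87865 + 94810) + 297/(131 + 220))/(-398006) = 155064*(1/4241) + (182675 + 297/351)*(-1/398006) = 155064/4241 + (182675 + 297*(1/351))*(-1/398006) = 155064/4241 + (182675 + 11/13)*(-1/398006) = 155064/4241 + (2374786/13)*(-1/398006) = 155064/4241 - 1187393/2587039 = 396120881783/10971632399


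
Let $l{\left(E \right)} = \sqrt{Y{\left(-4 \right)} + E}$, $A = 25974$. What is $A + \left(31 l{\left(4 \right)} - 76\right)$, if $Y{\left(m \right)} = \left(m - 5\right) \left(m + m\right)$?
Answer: $25898 + 62 \sqrt{19} \approx 26168.0$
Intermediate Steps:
$Y{\left(m \right)} = 2 m \left(-5 + m\right)$ ($Y{\left(m \right)} = \left(-5 + m\right) 2 m = 2 m \left(-5 + m\right)$)
$l{\left(E \right)} = \sqrt{72 + E}$ ($l{\left(E \right)} = \sqrt{2 \left(-4\right) \left(-5 - 4\right) + E} = \sqrt{2 \left(-4\right) \left(-9\right) + E} = \sqrt{72 + E}$)
$A + \left(31 l{\left(4 \right)} - 76\right) = 25974 - \left(76 - 31 \sqrt{72 + 4}\right) = 25974 - \left(76 - 31 \sqrt{76}\right) = 25974 - \left(76 - 31 \cdot 2 \sqrt{19}\right) = 25974 - \left(76 - 62 \sqrt{19}\right) = 25898 + 62 \sqrt{19}$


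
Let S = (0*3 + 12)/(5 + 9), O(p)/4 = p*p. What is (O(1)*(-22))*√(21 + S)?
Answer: -264*√119/7 ≈ -411.41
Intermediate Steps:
O(p) = 4*p² (O(p) = 4*(p*p) = 4*p²)
S = 6/7 (S = (0 + 12)/14 = 12*(1/14) = 6/7 ≈ 0.85714)
(O(1)*(-22))*√(21 + S) = ((4*1²)*(-22))*√(21 + 6/7) = ((4*1)*(-22))*√(153/7) = (4*(-22))*(3*√119/7) = -264*√119/7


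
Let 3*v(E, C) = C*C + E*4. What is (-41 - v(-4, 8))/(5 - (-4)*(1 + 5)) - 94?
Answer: -2783/29 ≈ -95.966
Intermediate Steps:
v(E, C) = C²/3 + 4*E/3 (v(E, C) = (C*C + E*4)/3 = (C² + 4*E)/3 = C²/3 + 4*E/3)
(-41 - v(-4, 8))/(5 - (-4)*(1 + 5)) - 94 = (-41 - ((⅓)*8² + (4/3)*(-4)))/(5 - (-4)*(1 + 5)) - 94 = (-41 - ((⅓)*64 - 16/3))/(5 - (-4)*6) - 94 = (-41 - (64/3 - 16/3))/(5 - 1*(-24)) - 94 = (-41 - 1*16)/(5 + 24) - 94 = (-41 - 16)/29 - 94 = -57*1/29 - 94 = -57/29 - 94 = -2783/29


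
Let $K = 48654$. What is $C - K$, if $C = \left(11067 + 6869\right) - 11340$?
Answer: $-42058$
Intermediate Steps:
$C = 6596$ ($C = 17936 - 11340 = 6596$)
$C - K = 6596 - 48654 = -42058$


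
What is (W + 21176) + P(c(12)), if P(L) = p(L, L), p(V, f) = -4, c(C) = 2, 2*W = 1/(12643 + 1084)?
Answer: 581256089/27454 ≈ 21172.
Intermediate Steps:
W = 1/27454 (W = 1/(2*(12643 + 1084)) = (½)/13727 = (½)*(1/13727) = 1/27454 ≈ 3.6425e-5)
P(L) = -4
(W + 21176) + P(c(12)) = (1/27454 + 21176) - 4 = 581365905/27454 - 4 = 581256089/27454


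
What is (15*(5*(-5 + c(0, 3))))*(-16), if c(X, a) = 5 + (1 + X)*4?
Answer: -4800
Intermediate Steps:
c(X, a) = 9 + 4*X (c(X, a) = 5 + (4 + 4*X) = 9 + 4*X)
(15*(5*(-5 + c(0, 3))))*(-16) = (15*(5*(-5 + (9 + 4*0))))*(-16) = (15*(5*(-5 + (9 + 0))))*(-16) = (15*(5*(-5 + 9)))*(-16) = (15*(5*4))*(-16) = (15*20)*(-16) = 300*(-16) = -4800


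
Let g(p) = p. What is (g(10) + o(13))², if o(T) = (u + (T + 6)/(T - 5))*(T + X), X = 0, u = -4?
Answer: 7921/64 ≈ 123.77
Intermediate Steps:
o(T) = T*(-4 + (6 + T)/(-5 + T)) (o(T) = (-4 + (T + 6)/(T - 5))*(T + 0) = (-4 + (6 + T)/(-5 + T))*T = T*(-4 + (6 + T)/(-5 + T)))
(g(10) + o(13))² = (10 + 13*(26 - 3*13)/(-5 + 13))² = (10 + 13*(26 - 39)/8)² = (10 + 13*(⅛)*(-13))² = (10 - 169/8)² = (-89/8)² = 7921/64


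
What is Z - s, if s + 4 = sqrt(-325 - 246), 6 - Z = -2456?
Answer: 2466 - I*sqrt(571) ≈ 2466.0 - 23.896*I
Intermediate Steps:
Z = 2462 (Z = 6 - 1*(-2456) = 6 + 2456 = 2462)
s = -4 + I*sqrt(571) (s = -4 + sqrt(-325 - 246) = -4 + sqrt(-571) = -4 + I*sqrt(571) ≈ -4.0 + 23.896*I)
Z - s = 2462 - (-4 + I*sqrt(571)) = 2462 + (4 - I*sqrt(571)) = 2466 - I*sqrt(571)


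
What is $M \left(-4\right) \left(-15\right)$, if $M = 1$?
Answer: $60$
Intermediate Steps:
$M \left(-4\right) \left(-15\right) = 1 \left(-4\right) \left(-15\right) = \left(-4\right) \left(-15\right) = 60$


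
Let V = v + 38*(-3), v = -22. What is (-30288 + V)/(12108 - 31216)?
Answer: 7606/4777 ≈ 1.5922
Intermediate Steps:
V = -136 (V = -22 + 38*(-3) = -22 - 114 = -136)
(-30288 + V)/(12108 - 31216) = (-30288 - 136)/(12108 - 31216) = -30424/(-19108) = -30424*(-1/19108) = 7606/4777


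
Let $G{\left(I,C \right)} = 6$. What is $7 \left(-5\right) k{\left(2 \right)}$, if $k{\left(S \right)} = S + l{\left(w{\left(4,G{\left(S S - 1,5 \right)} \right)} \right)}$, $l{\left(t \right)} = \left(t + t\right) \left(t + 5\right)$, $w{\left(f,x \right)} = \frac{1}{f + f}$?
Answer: $- \frac{3675}{32} \approx -114.84$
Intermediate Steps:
$w{\left(f,x \right)} = \frac{1}{2 f}$
$l{\left(t \right)} = 2 t \left(5 + t\right)$
$k{\left(S \right)} = \frac{41}{32} + S$ ($k{\left(S \right)} = S + 2 \frac{1}{2 \cdot 4} \left(5 + \frac{1}{2 \cdot 4}\right) = S + 2 \cdot \frac{1}{2} \cdot \frac{1}{4} \left(5 + \frac{1}{2} \cdot \frac{1}{4}\right) = S + 2 \cdot \frac{1}{8} \left(5 + \frac{1}{8}\right) = S + 2 \cdot \frac{1}{8} \cdot \frac{41}{8} = S + \frac{41}{32} = \frac{41}{32} + S$)
$7 \left(-5\right) k{\left(2 \right)} = 7 \left(-5\right) \left(\frac{41}{32} + 2\right) = \left(-35\right) \frac{105}{32} = - \frac{3675}{32}$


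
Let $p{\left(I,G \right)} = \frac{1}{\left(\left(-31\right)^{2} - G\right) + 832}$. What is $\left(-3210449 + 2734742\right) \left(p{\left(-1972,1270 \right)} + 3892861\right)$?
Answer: $- \frac{968523422576928}{523} \approx -1.8519 \cdot 10^{12}$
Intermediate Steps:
$p{\left(I,G \right)} = \frac{1}{1793 - G}$ ($p{\left(I,G \right)} = \frac{1}{\left(961 - G\right) + 832} = \frac{1}{1793 - G}$)
$\left(-3210449 + 2734742\right) \left(p{\left(-1972,1270 \right)} + 3892861\right) = \left(-3210449 + 2734742\right) \left(- \frac{1}{-1793 + 1270} + 3892861\right) = - 475707 \left(- \frac{1}{-523} + 3892861\right) = - 475707 \left(\left(-1\right) \left(- \frac{1}{523}\right) + 3892861\right) = - 475707 \left(\frac{1}{523} + 3892861\right) = \left(-475707\right) \frac{2035966304}{523} = - \frac{968523422576928}{523}$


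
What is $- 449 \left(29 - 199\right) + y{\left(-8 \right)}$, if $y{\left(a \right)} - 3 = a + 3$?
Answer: $76328$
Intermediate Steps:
$y{\left(a \right)} = 6 + a$ ($y{\left(a \right)} = 3 + \left(a + 3\right) = 3 + \left(3 + a\right) = 6 + a$)
$- 449 \left(29 - 199\right) + y{\left(-8 \right)} = - 449 \left(29 - 199\right) + \left(6 - 8\right) = \left(-449\right) \left(-170\right) - 2 = 76330 - 2 = 76328$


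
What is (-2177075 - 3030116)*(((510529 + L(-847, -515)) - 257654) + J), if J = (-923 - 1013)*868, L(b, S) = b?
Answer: 7438055768220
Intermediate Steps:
J = -1680448 (J = -1936*868 = -1680448)
(-2177075 - 3030116)*(((510529 + L(-847, -515)) - 257654) + J) = (-2177075 - 3030116)*(((510529 - 847) - 257654) - 1680448) = -5207191*((509682 - 257654) - 1680448) = -5207191*(252028 - 1680448) = -5207191*(-1428420) = 7438055768220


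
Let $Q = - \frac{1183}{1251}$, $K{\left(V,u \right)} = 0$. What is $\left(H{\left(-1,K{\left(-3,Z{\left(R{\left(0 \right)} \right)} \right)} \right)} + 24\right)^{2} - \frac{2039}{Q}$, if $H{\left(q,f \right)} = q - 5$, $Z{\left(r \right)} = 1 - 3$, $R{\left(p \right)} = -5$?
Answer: $\frac{2934081}{1183} \approx 2480.2$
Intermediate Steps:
$Z{\left(r \right)} = -2$ ($Z{\left(r \right)} = 1 - 3 = -2$)
$H{\left(q,f \right)} = -5 + q$ ($H{\left(q,f \right)} = q - 5 = -5 + q$)
$Q = - \frac{1183}{1251}$ ($Q = \left(-1183\right) \frac{1}{1251} = - \frac{1183}{1251} \approx -0.94564$)
$\left(H{\left(-1,K{\left(-3,Z{\left(R{\left(0 \right)} \right)} \right)} \right)} + 24\right)^{2} - \frac{2039}{Q} = \left(\left(-5 - 1\right) + 24\right)^{2} - \frac{2039}{- \frac{1183}{1251}} = \left(-6 + 24\right)^{2} - - \frac{2550789}{1183} = 18^{2} + \frac{2550789}{1183} = 324 + \frac{2550789}{1183} = \frac{2934081}{1183}$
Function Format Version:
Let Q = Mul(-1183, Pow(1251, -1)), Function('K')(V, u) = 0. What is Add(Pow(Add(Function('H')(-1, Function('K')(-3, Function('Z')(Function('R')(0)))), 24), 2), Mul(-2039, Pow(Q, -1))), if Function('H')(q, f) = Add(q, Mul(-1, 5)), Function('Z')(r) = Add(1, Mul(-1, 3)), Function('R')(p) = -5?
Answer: Rational(2934081, 1183) ≈ 2480.2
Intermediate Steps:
Function('Z')(r) = -2 (Function('Z')(r) = Add(1, -3) = -2)
Function('H')(q, f) = Add(-5, q) (Function('H')(q, f) = Add(q, -5) = Add(-5, q))
Q = Rational(-1183, 1251) (Q = Mul(-1183, Rational(1, 1251)) = Rational(-1183, 1251) ≈ -0.94564)
Add(Pow(Add(Function('H')(-1, Function('K')(-3, Function('Z')(Function('R')(0)))), 24), 2), Mul(-2039, Pow(Q, -1))) = Add(Pow(Add(Add(-5, -1), 24), 2), Mul(-2039, Pow(Rational(-1183, 1251), -1))) = Add(Pow(Add(-6, 24), 2), Mul(-2039, Rational(-1251, 1183))) = Add(Pow(18, 2), Rational(2550789, 1183)) = Add(324, Rational(2550789, 1183)) = Rational(2934081, 1183)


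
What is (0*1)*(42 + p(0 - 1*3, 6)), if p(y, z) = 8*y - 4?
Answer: 0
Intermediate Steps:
p(y, z) = -4 + 8*y
(0*1)*(42 + p(0 - 1*3, 6)) = (0*1)*(42 + (-4 + 8*(0 - 1*3))) = 0*(42 + (-4 + 8*(0 - 3))) = 0*(42 + (-4 + 8*(-3))) = 0*(42 + (-4 - 24)) = 0*(42 - 28) = 0*14 = 0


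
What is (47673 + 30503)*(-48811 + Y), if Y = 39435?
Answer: -732978176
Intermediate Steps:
(47673 + 30503)*(-48811 + Y) = (47673 + 30503)*(-48811 + 39435) = 78176*(-9376) = -732978176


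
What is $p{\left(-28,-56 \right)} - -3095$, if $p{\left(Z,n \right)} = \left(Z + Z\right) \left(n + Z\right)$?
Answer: $7799$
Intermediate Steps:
$p{\left(Z,n \right)} = 2 Z \left(Z + n\right)$
$p{\left(-28,-56 \right)} - -3095 = 2 \left(-28\right) \left(-28 - 56\right) - -3095 = 2 \left(-28\right) \left(-84\right) + 3095 = 4704 + 3095 = 7799$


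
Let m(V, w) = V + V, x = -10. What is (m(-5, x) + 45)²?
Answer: 1225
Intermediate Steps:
m(V, w) = 2*V
(m(-5, x) + 45)² = (2*(-5) + 45)² = (-10 + 45)² = 35² = 1225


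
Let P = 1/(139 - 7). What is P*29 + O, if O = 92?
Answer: 12173/132 ≈ 92.220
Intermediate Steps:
P = 1/132 ≈ 0.0075758
P*29 + O = (1/132)*29 + 92 = 29/132 + 92 = 12173/132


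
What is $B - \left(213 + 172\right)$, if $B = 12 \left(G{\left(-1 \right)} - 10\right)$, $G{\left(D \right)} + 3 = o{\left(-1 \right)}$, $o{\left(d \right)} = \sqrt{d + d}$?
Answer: $-541 + 12 i \sqrt{2} \approx -541.0 + 16.971 i$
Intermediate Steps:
$o{\left(d \right)} = \sqrt{2} \sqrt{d}$ ($o{\left(d \right)} = \sqrt{2 d} = \sqrt{2} \sqrt{d}$)
$G{\left(D \right)} = -3 + i \sqrt{2}$ ($G{\left(D \right)} = -3 + \sqrt{2} \sqrt{-1} = -3 + \sqrt{2} i = -3 + i \sqrt{2}$)
$B = -156 + 12 i \sqrt{2}$ ($B = 12 \left(\left(-3 + i \sqrt{2}\right) - 10\right) = 12 \left(-13 + i \sqrt{2}\right) = -156 + 12 i \sqrt{2} \approx -156.0 + 16.971 i$)
$B - \left(213 + 172\right) = \left(-156 + 12 i \sqrt{2}\right) - \left(213 + 172\right) = \left(-156 + 12 i \sqrt{2}\right) - 385 = -541 + 12 i \sqrt{2}$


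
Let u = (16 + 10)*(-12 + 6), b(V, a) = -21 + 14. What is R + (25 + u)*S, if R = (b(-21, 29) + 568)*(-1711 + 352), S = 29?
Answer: -766198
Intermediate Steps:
b(V, a) = -7
u = -156 (u = 26*(-6) = -156)
R = -762399 (R = (-7 + 568)*(-1711 + 352) = 561*(-1359) = -762399)
R + (25 + u)*S = -762399 + (25 - 156)*29 = -762399 - 131*29 = -762399 - 3799 = -766198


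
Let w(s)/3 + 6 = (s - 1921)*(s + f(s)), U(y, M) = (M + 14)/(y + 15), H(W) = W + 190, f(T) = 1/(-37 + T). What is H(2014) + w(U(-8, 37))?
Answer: -100516345/2548 ≈ -39449.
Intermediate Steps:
H(W) = 190 + W
U(y, M) = (14 + M)/(15 + y)
w(s) = -18 + 3*(-1921 + s)*(s + 1/(-37 + s)) (w(s) = -18 + 3*((s - 1921)*(s + 1/(-37 + s))) = -18 + 3*((-1921 + s)*(s + 1/(-37 + s))) = -18 + 3*(-1921 + s)*(s + 1/(-37 + s)))
H(2014) + w(U(-8, 37)) = (190 + 2014) + 3*(-1699 + ((14 + 37)/(15 - 8))³ - 1958*(14 + 37)²/(15 - 8)² + 71072*((14 + 37)/(15 - 8)))/(-37 + (14 + 37)/(15 - 8)) = 2204 + 3*(-1699 + (51/7)³ - 1958*(51/7)² + 71072*(51/7))/(-37 + 51/7) = 2204 + 3*(-1699 + 132651/343 - 1958*2601/49 + 3624672/7)/(-208/7) = 2204 + 3*(-7/208)*(-1699 + 132651/343 - 5092758/49 + 3624672/7) = 2204 + 3*(-7/208)*(141509516/343) = 2204 - 106132137/2548 = -100516345/2548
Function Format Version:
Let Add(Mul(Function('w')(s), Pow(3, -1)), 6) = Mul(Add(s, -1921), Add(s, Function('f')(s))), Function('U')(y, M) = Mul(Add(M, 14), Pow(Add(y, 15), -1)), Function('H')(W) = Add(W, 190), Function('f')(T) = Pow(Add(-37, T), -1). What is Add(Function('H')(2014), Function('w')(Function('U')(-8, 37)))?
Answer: Rational(-100516345, 2548) ≈ -39449.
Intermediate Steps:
Function('H')(W) = Add(190, W)
Function('U')(y, M) = Mul(Pow(Add(15, y), -1), Add(14, M)) (Function('U')(y, M) = Mul(Add(14, M), Pow(Add(15, y), -1)) = Mul(Pow(Add(15, y), -1), Add(14, M)))
Function('w')(s) = Add(-18, Mul(3, Add(-1921, s), Add(s, Pow(Add(-37, s), -1)))) (Function('w')(s) = Add(-18, Mul(3, Mul(Add(s, -1921), Add(s, Pow(Add(-37, s), -1))))) = Add(-18, Mul(3, Mul(Add(-1921, s), Add(s, Pow(Add(-37, s), -1))))) = Add(-18, Mul(3, Add(-1921, s), Add(s, Pow(Add(-37, s), -1)))))
Add(Function('H')(2014), Function('w')(Function('U')(-8, 37))) = Add(Add(190, 2014), Mul(3, Pow(Add(-37, Mul(Pow(Add(15, -8), -1), Add(14, 37))), -1), Add(-1699, Pow(Mul(Pow(Add(15, -8), -1), Add(14, 37)), 3), Mul(-1958, Pow(Mul(Pow(Add(15, -8), -1), Add(14, 37)), 2)), Mul(71072, Mul(Pow(Add(15, -8), -1), Add(14, 37)))))) = Add(2204, Mul(3, Pow(Add(-37, Mul(Pow(7, -1), 51)), -1), Add(-1699, Pow(Mul(Pow(7, -1), 51), 3), Mul(-1958, Pow(Mul(Pow(7, -1), 51), 2)), Mul(71072, Mul(Pow(7, -1), 51))))) = Add(2204, Mul(3, Pow(Add(-37, Mul(Rational(1, 7), 51)), -1), Add(-1699, Pow(Mul(Rational(1, 7), 51), 3), Mul(-1958, Pow(Mul(Rational(1, 7), 51), 2)), Mul(71072, Mul(Rational(1, 7), 51))))) = Add(2204, Mul(3, Pow(Add(-37, Rational(51, 7)), -1), Add(-1699, Pow(Rational(51, 7), 3), Mul(-1958, Pow(Rational(51, 7), 2)), Mul(71072, Rational(51, 7))))) = Add(2204, Mul(3, Pow(Rational(-208, 7), -1), Add(-1699, Rational(132651, 343), Mul(-1958, Rational(2601, 49)), Rational(3624672, 7)))) = Add(2204, Mul(3, Rational(-7, 208), Add(-1699, Rational(132651, 343), Rational(-5092758, 49), Rational(3624672, 7)))) = Add(2204, Mul(3, Rational(-7, 208), Rational(141509516, 343))) = Add(2204, Rational(-106132137, 2548)) = Rational(-100516345, 2548)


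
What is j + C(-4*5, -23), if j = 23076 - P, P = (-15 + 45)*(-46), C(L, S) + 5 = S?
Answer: 24428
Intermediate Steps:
C(L, S) = -5 + S
P = -1380 (P = 30*(-46) = -1380)
j = 24456 (j = 23076 - 1*(-1380) = 23076 + 1380 = 24456)
j + C(-4*5, -23) = 24456 + (-5 - 23) = 24456 - 28 = 24428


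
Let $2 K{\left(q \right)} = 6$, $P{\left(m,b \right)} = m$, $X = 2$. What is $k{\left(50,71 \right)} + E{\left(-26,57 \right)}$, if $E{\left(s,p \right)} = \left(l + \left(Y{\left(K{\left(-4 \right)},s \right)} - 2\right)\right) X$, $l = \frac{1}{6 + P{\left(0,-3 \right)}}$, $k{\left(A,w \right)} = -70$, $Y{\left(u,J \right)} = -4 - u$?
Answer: $- \frac{263}{3} \approx -87.667$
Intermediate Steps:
$K{\left(q \right)} = 3$ ($K{\left(q \right)} = \frac{1}{2} \cdot 6 = 3$)
$l = \frac{1}{6}$ ($l = \frac{1}{6 + 0} = \frac{1}{6} \approx 0.16667$)
$E{\left(s,p \right)} = - \frac{53}{3}$ ($E{\left(s,p \right)} = \left(\frac{1}{6} - 9\right) 2 = \left(- \frac{53}{6}\right) 2 = - \frac{53}{3}$)
$k{\left(50,71 \right)} + E{\left(-26,57 \right)} = -70 - \frac{53}{3} = - \frac{263}{3}$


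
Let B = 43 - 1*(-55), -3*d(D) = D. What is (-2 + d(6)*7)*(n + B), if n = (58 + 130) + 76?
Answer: -5792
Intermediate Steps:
d(D) = -D/3
B = 98 (B = 43 + 55 = 98)
n = 264 (n = 188 + 76 = 264)
(-2 + d(6)*7)*(n + B) = (-2 - ⅓*6*7)*(264 + 98) = (-2 - 2*7)*362 = (-2 - 14)*362 = -16*362 = -5792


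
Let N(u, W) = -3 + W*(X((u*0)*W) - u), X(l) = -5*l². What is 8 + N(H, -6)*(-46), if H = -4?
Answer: 1250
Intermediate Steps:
N(u, W) = -3 - W*u (N(u, W) = -3 + W*(-5*((u*0)*W)² - u) = -3 + W*(-5*(0*W)² - u) = -3 + W*(-5*0² - u) = -3 + W*(-5*0 - u) = -3 + W*(0 - u) = -3 + W*(-u) = -3 - W*u)
8 + N(H, -6)*(-46) = 8 + (-3 - 1*(-6)*(-4))*(-46) = 8 + (-3 - 24)*(-46) = 8 - 27*(-46) = 8 + 1242 = 1250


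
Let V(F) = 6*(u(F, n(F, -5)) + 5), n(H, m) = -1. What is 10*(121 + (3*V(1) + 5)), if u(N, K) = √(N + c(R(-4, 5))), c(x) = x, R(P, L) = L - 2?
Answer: 2520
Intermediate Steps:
R(P, L) = -2 + L
u(N, K) = √(3 + N) (u(N, K) = √(N + (-2 + 5)) = √(N + 3) = √(3 + N))
V(F) = 30 + 6*√(3 + F) (V(F) = 6*(√(3 + F) + 5) = 6*(5 + √(3 + F)) = 30 + 6*√(3 + F))
10*(121 + (3*V(1) + 5)) = 10*(121 + (3*(30 + 6*√(3 + 1)) + 5)) = 10*(121 + (3*(30 + 6*√4) + 5)) = 10*(121 + (3*(30 + 6*2) + 5)) = 10*(121 + (3*(30 + 12) + 5)) = 10*(121 + (3*42 + 5)) = 10*(121 + (126 + 5)) = 10*(121 + 131) = 10*252 = 2520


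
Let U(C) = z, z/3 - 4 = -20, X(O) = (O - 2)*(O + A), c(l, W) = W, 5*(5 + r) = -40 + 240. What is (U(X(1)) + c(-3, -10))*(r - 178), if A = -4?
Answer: 8294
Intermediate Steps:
r = 35 (r = -5 + (-40 + 240)/5 = -5 + (1/5)*200 = -5 + 40 = 35)
X(O) = (-4 + O)*(-2 + O) (X(O) = (O - 2)*(O - 4) = (-2 + O)*(-4 + O) = (-4 + O)*(-2 + O))
z = -48 (z = 12 + 3*(-20) = 12 - 60 = -48)
U(C) = -48
(U(X(1)) + c(-3, -10))*(r - 178) = (-48 - 10)*(35 - 178) = -58*(-143) = 8294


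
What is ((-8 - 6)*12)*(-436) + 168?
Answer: 73416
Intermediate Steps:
((-8 - 6)*12)*(-436) + 168 = -14*12*(-436) + 168 = -168*(-436) + 168 = 73248 + 168 = 73416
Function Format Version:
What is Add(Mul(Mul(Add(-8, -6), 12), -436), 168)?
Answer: 73416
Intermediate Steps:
Add(Mul(Mul(Add(-8, -6), 12), -436), 168) = Add(Mul(Mul(-14, 12), -436), 168) = Add(Mul(-168, -436), 168) = Add(73248, 168) = 73416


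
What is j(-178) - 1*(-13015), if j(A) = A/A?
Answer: 13016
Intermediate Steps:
j(A) = 1
j(-178) - 1*(-13015) = 1 - 1*(-13015) = 1 + 13015 = 13016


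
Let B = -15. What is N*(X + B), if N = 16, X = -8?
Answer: -368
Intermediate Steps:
N*(X + B) = 16*(-8 - 15) = 16*(-23) = -368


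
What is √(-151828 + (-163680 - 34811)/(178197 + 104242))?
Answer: I*√12111647199531537/282439 ≈ 389.65*I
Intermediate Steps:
√(-151828 + (-163680 - 34811)/(178197 + 104242)) = √(-151828 - 198491/282439) = √(-42882346983/282439) = I*√12111647199531537/282439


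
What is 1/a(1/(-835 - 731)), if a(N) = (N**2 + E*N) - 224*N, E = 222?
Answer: 2452356/3133 ≈ 782.75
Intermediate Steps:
a(N) = N**2 - 2*N (a(N) = (N**2 + 222*N) - 224*N = N**2 - 2*N)
1/a(1/(-835 - 731)) = 1/((-2 + 1/(-835 - 731))/(-835 - 731)) = 1/((-2 + 1/(-1566))/(-1566)) = 1/(-(-2 - 1/1566)/1566) = 1/(-1/1566*(-3133/1566)) = 1/(3133/2452356) = 2452356/3133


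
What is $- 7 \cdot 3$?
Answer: $-21$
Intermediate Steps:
$- 7 \cdot 3 = \left(-1\right) 21 = -21$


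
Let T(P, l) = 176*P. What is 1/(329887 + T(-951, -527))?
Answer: 1/162511 ≈ 6.1534e-6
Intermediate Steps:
1/(329887 + T(-951, -527)) = 1/(329887 + 176*(-951)) = 1/(329887 - 167376) = 1/162511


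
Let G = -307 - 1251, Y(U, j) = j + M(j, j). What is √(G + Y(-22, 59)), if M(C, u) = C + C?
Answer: I*√1381 ≈ 37.162*I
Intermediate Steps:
M(C, u) = 2*C
Y(U, j) = 3*j (Y(U, j) = j + 2*j = 3*j)
G = -1558
√(G + Y(-22, 59)) = √(-1558 + 3*59) = √(-1558 + 177) = √(-1381) = I*√1381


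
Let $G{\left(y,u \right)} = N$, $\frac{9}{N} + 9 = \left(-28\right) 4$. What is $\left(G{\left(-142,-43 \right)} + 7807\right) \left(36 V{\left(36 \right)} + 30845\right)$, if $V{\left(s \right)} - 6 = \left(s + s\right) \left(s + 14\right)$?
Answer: $\frac{151766485718}{121} \approx 1.2543 \cdot 10^{9}$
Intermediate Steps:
$V{\left(s \right)} = 6 + 2 s \left(14 + s\right)$ ($V{\left(s \right)} = 6 + \left(s + s\right) \left(s + 14\right) = 6 + 2 s \left(14 + s\right)$)
$N = - \frac{9}{121}$ ($N = \frac{9}{-9 - 112} = \frac{9}{-121} = 9 \left(- \frac{1}{121}\right) = - \frac{9}{121} \approx -0.07438$)
$G{\left(y,u \right)} = - \frac{9}{121}$
$\left(G{\left(-142,-43 \right)} + 7807\right) \left(36 V{\left(36 \right)} + 30845\right) = \left(- \frac{9}{121} + 7807\right) \left(36 \left(6 + 2 \cdot 36^{2} + 28 \cdot 36\right) + 30845\right) = \frac{944638 \left(36 \left(6 + 2 \cdot 1296 + 1008\right) + 30845\right)}{121} = \frac{944638 \left(36 \left(6 + 2592 + 1008\right) + 30845\right)}{121} = \frac{944638 \left(36 \cdot 3606 + 30845\right)}{121} = \frac{944638 \left(129816 + 30845\right)}{121} = \frac{944638}{121} \cdot 160661 = \frac{151766485718}{121}$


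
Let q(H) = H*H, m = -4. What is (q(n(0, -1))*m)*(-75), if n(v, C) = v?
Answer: 0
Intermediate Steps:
q(H) = H²
(q(n(0, -1))*m)*(-75) = (0²*(-4))*(-75) = (0*(-4))*(-75) = 0*(-75) = 0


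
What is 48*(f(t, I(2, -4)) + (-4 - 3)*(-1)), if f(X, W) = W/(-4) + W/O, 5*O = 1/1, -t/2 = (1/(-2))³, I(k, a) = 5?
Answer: 1476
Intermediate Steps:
t = ¼ (t = -2*(1/(-2))³ = -2*(-½)³ = -2*(-⅛) = ¼ ≈ 0.25000)
O = ⅕ (O = (⅕)/1 = (⅕)*1 = ⅕ ≈ 0.20000)
f(X, W) = 19*W/4 (f(X, W) = W/(-4) + W/(⅕) = W*(-¼) + W*5 = -W/4 + 5*W = 19*W/4)
48*(f(t, I(2, -4)) + (-4 - 3)*(-1)) = 48*((19/4)*5 + (-4 - 3)*(-1)) = 48*(95/4 - 7*(-1)) = 48*(95/4 + 7) = 48*(123/4) = 1476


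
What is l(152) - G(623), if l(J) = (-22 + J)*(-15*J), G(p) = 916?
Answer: -297316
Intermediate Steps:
l(J) = -15*J*(-22 + J)
l(152) - G(623) = 15*152*(22 - 1*152) - 1*916 = 15*152*(22 - 152) - 916 = 15*152*(-130) - 916 = -296400 - 916 = -297316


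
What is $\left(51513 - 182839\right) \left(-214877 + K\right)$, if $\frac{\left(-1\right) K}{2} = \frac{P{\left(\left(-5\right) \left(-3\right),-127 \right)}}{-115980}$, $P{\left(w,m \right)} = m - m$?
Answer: $28218936902$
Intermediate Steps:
$P{\left(w,m \right)} = 0$
$K = 0$ ($K = - 2 \frac{0}{-115980} = - 2 \cdot 0 \left(- \frac{1}{115980}\right) = \left(-2\right) 0 = 0$)
$\left(51513 - 182839\right) \left(-214877 + K\right) = \left(51513 - 182839\right) \left(-214877 + 0\right) = \left(-131326\right) \left(-214877\right) = 28218936902$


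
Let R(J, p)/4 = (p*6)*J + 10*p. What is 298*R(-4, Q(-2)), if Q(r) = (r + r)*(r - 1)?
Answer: -200256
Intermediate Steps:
Q(r) = 2*r*(-1 + r) (Q(r) = (2*r)*(-1 + r) = 2*r*(-1 + r))
R(J, p) = 40*p + 24*J*p (R(J, p) = 4*((p*6)*J + 10*p) = 4*((6*p)*J + 10*p) = 4*(6*J*p + 10*p) = 4*(10*p + 6*J*p) = 40*p + 24*J*p)
298*R(-4, Q(-2)) = 298*(8*(2*(-2)*(-1 - 2))*(5 + 3*(-4))) = 298*(8*(2*(-2)*(-3))*(5 - 12)) = 298*(8*12*(-7)) = 298*(-672) = -200256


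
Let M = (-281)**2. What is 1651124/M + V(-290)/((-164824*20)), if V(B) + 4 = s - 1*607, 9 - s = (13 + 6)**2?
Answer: 5442973282963/260293357280 ≈ 20.911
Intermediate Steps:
s = -352 (s = 9 - (13 + 6)**2 = 9 - 1*19**2 = 9 - 1*361 = 9 - 361 = -352)
M = 78961
V(B) = -963 (V(B) = -4 + (-352 - 1*607) = -4 + (-352 - 607) = -4 - 959 = -963)
1651124/M + V(-290)/((-164824*20)) = 1651124/78961 - 963/((-164824*20)) = 1651124*(1/78961) - 963/(-3296480) = 1651124/78961 - 963*(-1/3296480) = 1651124/78961 + 963/3296480 = 5442973282963/260293357280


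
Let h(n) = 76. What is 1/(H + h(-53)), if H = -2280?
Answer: -1/2204 ≈ -0.00045372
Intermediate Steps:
1/(H + h(-53)) = 1/(-2280 + 76) = 1/(-2204) = -1/2204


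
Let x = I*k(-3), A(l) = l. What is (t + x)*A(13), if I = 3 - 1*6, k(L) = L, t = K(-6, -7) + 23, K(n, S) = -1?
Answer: 403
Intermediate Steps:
t = 22 (t = -1 + 23 = 22)
I = -3 (I = 3 - 6 = -3)
x = 9 (x = -3*(-3) = 9)
(t + x)*A(13) = (22 + 9)*13 = 31*13 = 403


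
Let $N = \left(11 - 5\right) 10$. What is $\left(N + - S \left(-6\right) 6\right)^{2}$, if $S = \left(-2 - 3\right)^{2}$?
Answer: $921600$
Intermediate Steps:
$S = 25$ ($S = \left(-5\right)^{2} = 25$)
$N = 60$ ($N = 6 \cdot 10 = 60$)
$\left(N + - S \left(-6\right) 6\right)^{2} = \left(60 + \left(-1\right) 25 \left(-6\right) 6\right)^{2} = \left(60 + \left(-25\right) \left(-6\right) 6\right)^{2} = \left(60 + 150 \cdot 6\right)^{2} = \left(60 + 900\right)^{2} = 960^{2} = 921600$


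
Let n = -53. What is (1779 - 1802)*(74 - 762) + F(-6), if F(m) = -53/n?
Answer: 15825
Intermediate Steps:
F(m) = 1 (F(m) = -53/(-53) = -53*(-1/53) = 1)
(1779 - 1802)*(74 - 762) + F(-6) = (1779 - 1802)*(74 - 762) + 1 = -23*(-688) + 1 = 15824 + 1 = 15825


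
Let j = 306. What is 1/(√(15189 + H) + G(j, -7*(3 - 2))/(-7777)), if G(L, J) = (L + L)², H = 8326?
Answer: 2912828688/1281944649499 + 60481729*√23515/1281944649499 ≈ 0.0095070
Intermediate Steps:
G(L, J) = 4*L² (G(L, J) = (2*L)² = 4*L²)
1/(√(15189 + H) + G(j, -7*(3 - 2))/(-7777)) = 1/(√(15189 + 8326) + (4*306²)/(-7777)) = 1/(√23515 + (4*93636)*(-1/7777)) = 1/(√23515 + 374544*(-1/7777)) = 1/(√23515 - 374544/7777) = 1/(-374544/7777 + √23515)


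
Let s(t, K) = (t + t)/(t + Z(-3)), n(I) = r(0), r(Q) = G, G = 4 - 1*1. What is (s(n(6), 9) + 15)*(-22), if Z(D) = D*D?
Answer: -341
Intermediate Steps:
G = 3 (G = 4 - 1 = 3)
r(Q) = 3
n(I) = 3
Z(D) = D²
s(t, K) = 2*t/(9 + t) (s(t, K) = (t + t)/(t + (-3)²) = (2*t)/(t + 9) = (2*t)/(9 + t) = 2*t/(9 + t))
(s(n(6), 9) + 15)*(-22) = (2*3/(9 + 3) + 15)*(-22) = (2*3/12 + 15)*(-22) = (2*3*(1/12) + 15)*(-22) = (½ + 15)*(-22) = (31/2)*(-22) = -341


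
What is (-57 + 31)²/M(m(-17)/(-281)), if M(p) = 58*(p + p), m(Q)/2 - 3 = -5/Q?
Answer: -807313/3248 ≈ -248.56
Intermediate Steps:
m(Q) = 6 - 10/Q (m(Q) = 6 + 2*(-5/Q) = 6 - 10/Q)
M(p) = 116*p (M(p) = 58*(2*p) = 116*p)
(-57 + 31)²/M(m(-17)/(-281)) = (-57 + 31)²/((116*((6 - 10/(-17))/(-281)))) = (-26)²/((116*((6 - 10*(-1/17))*(-1/281)))) = 676/((116*((6 + 10/17)*(-1/281)))) = 676/((116*((112/17)*(-1/281)))) = 676/((116*(-112/4777))) = 676/(-12992/4777) = 676*(-4777/12992) = -807313/3248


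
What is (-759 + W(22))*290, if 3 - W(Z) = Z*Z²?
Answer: -3307160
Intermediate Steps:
W(Z) = 3 - Z³ (W(Z) = 3 - Z*Z² = 3 - Z³)
(-759 + W(22))*290 = (-759 + (3 - 1*22³))*290 = (-759 + (3 - 1*10648))*290 = (-759 + (3 - 10648))*290 = (-759 - 10645)*290 = -11404*290 = -3307160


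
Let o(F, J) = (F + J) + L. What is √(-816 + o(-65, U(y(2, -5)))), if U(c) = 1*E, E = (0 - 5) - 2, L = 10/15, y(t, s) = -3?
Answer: 11*I*√66/3 ≈ 29.788*I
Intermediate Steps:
L = ⅔ (L = 10*(1/15) = ⅔ ≈ 0.66667)
E = -7 (E = -5 - 2 = -7)
U(c) = -7 (U(c) = 1*(-7) = -7)
o(F, J) = ⅔ + F + J (o(F, J) = (F + J) + ⅔ = ⅔ + F + J)
√(-816 + o(-65, U(y(2, -5)))) = √(-816 + (⅔ - 65 - 7)) = √(-816 - 214/3) = √(-2662/3) = 11*I*√66/3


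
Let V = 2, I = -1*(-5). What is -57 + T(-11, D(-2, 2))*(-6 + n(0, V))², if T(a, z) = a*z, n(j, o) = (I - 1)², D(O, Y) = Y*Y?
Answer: -4457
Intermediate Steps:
I = 5
D(O, Y) = Y²
n(j, o) = 16 (n(j, o) = (5 - 1)² = 4² = 16)
-57 + T(-11, D(-2, 2))*(-6 + n(0, V))² = -57 + (-11*2²)*(-6 + 16)² = -57 - 11*4*10² = -57 - 44*100 = -57 - 4400 = -4457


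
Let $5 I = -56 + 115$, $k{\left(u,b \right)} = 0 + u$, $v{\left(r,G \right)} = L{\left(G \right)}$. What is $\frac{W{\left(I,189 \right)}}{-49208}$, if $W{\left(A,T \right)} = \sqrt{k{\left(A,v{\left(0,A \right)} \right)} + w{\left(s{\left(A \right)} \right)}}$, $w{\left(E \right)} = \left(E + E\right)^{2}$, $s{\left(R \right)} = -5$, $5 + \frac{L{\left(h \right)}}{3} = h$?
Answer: $- \frac{\sqrt{2795}}{246040} \approx -0.00021487$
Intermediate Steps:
$L{\left(h \right)} = -15 + 3 h$
$v{\left(r,G \right)} = -15 + 3 G$
$k{\left(u,b \right)} = u$
$w{\left(E \right)} = 4 E^{2}$ ($w{\left(E \right)} = \left(2 E\right)^{2} = 4 E^{2}$)
$I = \frac{59}{5}$ ($I = \frac{-56 + 115}{5} = \frac{1}{5} \cdot 59 = \frac{59}{5} \approx 11.8$)
$W{\left(A,T \right)} = \sqrt{100 + A}$ ($W{\left(A,T \right)} = \sqrt{A + 4 \left(-5\right)^{2}} = \sqrt{A + 4 \cdot 25} = \sqrt{A + 100} = \sqrt{100 + A}$)
$\frac{W{\left(I,189 \right)}}{-49208} = \frac{\sqrt{100 + \frac{59}{5}}}{-49208} = \sqrt{\frac{559}{5}} \left(- \frac{1}{49208}\right) = \frac{\sqrt{2795}}{5} \left(- \frac{1}{49208}\right) = - \frac{\sqrt{2795}}{246040}$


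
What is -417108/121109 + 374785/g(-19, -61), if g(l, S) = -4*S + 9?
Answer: 1968882967/1332199 ≈ 1477.9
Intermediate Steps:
g(l, S) = 9 - 4*S
-417108/121109 + 374785/g(-19, -61) = -417108/121109 + 374785/(9 - 4*(-61)) = -417108*1/121109 + 374785/(9 + 244) = -417108/121109 + 374785/253 = -417108/121109 + 374785*(1/253) = -417108/121109 + 16295/11 = 1968882967/1332199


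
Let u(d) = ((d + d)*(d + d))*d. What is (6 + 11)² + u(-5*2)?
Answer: -3711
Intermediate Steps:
u(d) = 4*d³ (u(d) = ((2*d)*(2*d))*d = (4*d²)*d = 4*d³)
(6 + 11)² + u(-5*2) = (6 + 11)² + 4*(-5*2)³ = 17² + 4*(-10)³ = 289 + 4*(-1000) = 289 - 4000 = -3711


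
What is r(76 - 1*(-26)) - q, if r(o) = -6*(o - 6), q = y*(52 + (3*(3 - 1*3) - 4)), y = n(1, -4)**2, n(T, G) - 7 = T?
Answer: -3648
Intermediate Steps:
n(T, G) = 7 + T
y = 64 (y = (7 + 1)**2 = 8**2 = 64)
q = 3072 (q = 64*(52 + (3*(3 - 1*3) - 4)) = 64*(52 + (3*(3 - 3) - 4)) = 64*(52 + (3*0 - 4)) = 64*(52 + (0 - 4)) = 64*(52 - 4) = 64*48 = 3072)
r(o) = 36 - 6*o (r(o) = -6*(-6 + o) = 36 - 6*o)
r(76 - 1*(-26)) - q = (36 - 6*(76 - 1*(-26))) - 1*3072 = (36 - 6*(76 + 26)) - 3072 = (36 - 6*102) - 3072 = (36 - 612) - 3072 = -576 - 3072 = -3648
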